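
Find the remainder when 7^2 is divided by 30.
19

Use repeated squaring. Binary(2) = 10. Walk through the bits of the exponent 2 left-to-right: at each bit after the leading one, square the running value, then multiply by 7 if the bit is 1 (always reducing mod 30):
  bit 1 = 1 (leading): start with 7.
  bit 2 = 0: square 7^2 = 49 ≡ 19 (mod 30).
Final value: 7^2 ≡ 19 (mod 30).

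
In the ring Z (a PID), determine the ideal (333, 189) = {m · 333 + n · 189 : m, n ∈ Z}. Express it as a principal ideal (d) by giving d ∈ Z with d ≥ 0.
In the PID Z, (a, b) is generated by gcd(a, b). Compute gcd(333, 189) with the extended Euclidean algorithm, tracking rows (r, s, t) with s·333 + t·189 = r:
  row A: (333, 1, 0)   [1·333 + 0·189 = 333]
  row B: (189, 0, 1)   [0·333 + 1·189 = 189]
  333 = 1·189 + 144   → row C = row A − 1·row B = (144, 1, −1)   [check: 1·333 − 1·189 = 144]
  189 = 1·144 + 45   → row D = row B − 1·row C = (45, −1, 2)   [check: −1·333 + 2·189 = 45]
  144 = 3·45 + 9   → row E = row C − 3·row D = (9, 4, −7)   [check: 4·333 − 7·189 = 9]
  45 = 5·9 + 0   → remainder 0, stop. gcd = 9 (last nonzero row E).
So gcd(333, 189) = 9, with Bézout identity 4·333 − 7·189 = 9. Containment (⊇): the Bézout identity exhibits 9 as an element of (333, 189), giving (9) ⊆ (333, 189). Containment (⊆): since 9 | 333 and 9 | 189 (333 = 9·37, 189 = 9·21), every Z-linear combination of 333 and 189 is divisible by 9, so (333, 189) ⊆ (9). Therefore (333, 189) = (9), d = 9.

Final answer: (333, 189) = (9); d = 9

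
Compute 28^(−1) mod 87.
28^(−1) ≡ 28 (mod 87)

Apply the extended Euclidean algorithm to (87, 28), tracking rows (r, s, t) with s·87 + t·28 = r. Each division r_prev = q·r_cur + r_new produces the new row as (previous row) − q·(current row):
  row A: (87, 1, 0)   [1·87 + 0·28 = 87]
  row B: (28, 0, 1)   [0·87 + 1·28 = 28]
  87 = 3·28 + 3   → row C = row A − 3·row B = (3, 1, −3)   [check: 1·87 − 3·28 = 3]
  28 = 9·3 + 1   → row D = row B − 9·row C = (1, −9, 28)   [check: −9·87 + 28·28 = 1]
  3 = 3·1 + 0   → remainder 0, stop. gcd = 1 (last nonzero row D).
The gcd is 1, so 28 is invertible mod 87. The last nonzero row gives −9·87 + 28·28 = 1, so t = 28. So 28^(−1) ≡ 28 (mod 87). Verify: 28 · 28 = 784 ≡ 1 (mod 87). ✓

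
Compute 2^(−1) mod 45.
Apply the extended Euclidean algorithm to (45, 2), tracking rows (r, s, t) with s·45 + t·2 = r. Each division r_prev = q·r_cur + r_new produces the new row as (previous row) − q·(current row):
  row A: (45, 1, 0)   [1·45 + 0·2 = 45]
  row B: (2, 0, 1)   [0·45 + 1·2 = 2]
  45 = 22·2 + 1   → row C = row A − 22·row B = (1, 1, −22)   [check: 1·45 − 22·2 = 1]
  2 = 2·1 + 0   → remainder 0, stop. gcd = 1 (last nonzero row C).
The gcd is 1, so 2 is invertible mod 45. The last nonzero row gives 1·45 − 22·2 = 1, so t = −22. So 2^(−1) ≡ −22 ≡ 23 (mod 45). Verify: 2 · 23 = 46 ≡ 1 (mod 45). ✓

Final answer: 2^(−1) ≡ 23 (mod 45)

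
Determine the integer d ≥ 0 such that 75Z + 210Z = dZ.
In the PID Z, (a, b) is generated by gcd(a, b). Compute gcd(210, 75) with the extended Euclidean algorithm, tracking rows (r, s, t) with s·210 + t·75 = r:
  row A: (210, 1, 0)   [1·210 + 0·75 = 210]
  row B: (75, 0, 1)   [0·210 + 1·75 = 75]
  210 = 2·75 + 60   → row C = row A − 2·row B = (60, 1, −2)   [check: 1·210 − 2·75 = 60]
  75 = 1·60 + 15   → row D = row B − 1·row C = (15, −1, 3)   [check: −1·210 + 3·75 = 15]
  60 = 4·15 + 0   → remainder 0, stop. gcd = 15 (last nonzero row D).
So gcd(75, 210) = 15, with Bézout identity −1·210 + 3·75 = 15. Containment (⊇): the Bézout identity exhibits 15 as an element of (75, 210), giving (15) ⊆ (75, 210). Containment (⊆): since 15 | 75 and 15 | 210 (75 = 15·5, 210 = 15·14), every Z-linear combination of 75 and 210 is divisible by 15, so (75, 210) ⊆ (15). Therefore (75, 210) = (15), d = 15.

Final answer: (75, 210) = (15); d = 15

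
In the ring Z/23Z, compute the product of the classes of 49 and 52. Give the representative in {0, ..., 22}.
18

Reduce the factors first: 49 ≡ 3, 52 ≡ 6 (mod 23), so 49 · 52 ≡ 3 · 6 (mod 23). 3 · 6 = 18. Dividing by 23: 18 = 0·23 + 18. So (49 · 52) mod 23 = 18.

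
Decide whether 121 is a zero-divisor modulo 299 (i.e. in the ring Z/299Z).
NO

gcd(121, 299) = 1, so 121 is a unit in Z/299Z (it has a multiplicative inverse). A unit cannot be a zero-divisor: if 121·b ≡ 0 then multiplying both sides by 121^(−1) gives b ≡ 0. So 121 is not a zero-divisor.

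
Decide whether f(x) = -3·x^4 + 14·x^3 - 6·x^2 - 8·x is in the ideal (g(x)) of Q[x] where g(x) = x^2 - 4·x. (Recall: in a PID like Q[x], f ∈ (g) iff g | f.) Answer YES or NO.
In Q[x] the ideal (g) consists of all multiples of g, so f ∈ (g) iff g | f, i.e. iff the remainder of f on division by g is 0. Divide f by g (g is monic, so eliminate the leading term of the running remainder at each step):
  leading term -3·x^4: subtract (-3·x^2)·g(x) = -3·x^4 + 12·x^3, leaving 2·x^3 - 6·x^2 - 8·x
  leading term 2·x^3: subtract (2·x)·g(x) = 2·x^3 - 8·x^2, leaving 2·x^2 - 8·x
  leading term 2·x^2: subtract (2)·g(x) = 2·x^2 - 8·x, leaving 0
The remainder is 0, so f(x) = g(x) · h(x) with h(x) = -3·x^2 + 2·x + 2. Hence g | f, i.e. f ∈ (g).

Final answer: YES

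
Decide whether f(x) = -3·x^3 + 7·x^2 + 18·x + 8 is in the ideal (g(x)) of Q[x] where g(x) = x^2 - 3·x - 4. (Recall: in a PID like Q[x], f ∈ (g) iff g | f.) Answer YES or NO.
In Q[x] the ideal (g) consists of all multiples of g, so f ∈ (g) iff g | f, i.e. iff the remainder of f on division by g is 0. Divide f by g (g is monic, so eliminate the leading term of the running remainder at each step):
  leading term -3·x^3: subtract (-3·x)·g(x) = -3·x^3 + 9·x^2 + 12·x, leaving -2·x^2 + 6·x + 8
  leading term -2·x^2: subtract (-2)·g(x) = -2·x^2 + 6·x + 8, leaving 0
The remainder is 0, so f(x) = g(x) · h(x) with h(x) = -3·x - 2. Hence g | f, i.e. f ∈ (g).

Final answer: YES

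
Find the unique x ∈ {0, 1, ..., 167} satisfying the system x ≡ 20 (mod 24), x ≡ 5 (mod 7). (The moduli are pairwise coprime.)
The moduli 24, 7 are pairwise coprime, so by the CRT there is a unique solution mod 24·7 = 168.
Solve by successive substitution. Start with x ≡ 20 (mod 24).
  Combine with x ≡ 5 (mod 7): write x = 20 + 24·t and require 20 + 24·t ≡ 5 (mod 7), i.e. 24·t ≡ 5 − 20 ≡ 6 (mod 7). Since 24^(−1) ≡ 5 (mod 7) (24 ≡ 3 (mod 7)), t ≡ 5·6 ≡ 2 (mod 7). So x ≡ 20 + 24·2 = 68 (mod 168).
Unique solution in [0, 168): x = 68.

Final answer: x ≡ 68 (mod 168); the representative in [0, 168) is 68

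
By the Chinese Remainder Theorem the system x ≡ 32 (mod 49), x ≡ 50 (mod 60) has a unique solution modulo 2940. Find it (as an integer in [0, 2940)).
x ≡ 2090 (mod 2940); the representative in [0, 2940) is 2090

The moduli 49, 60 are pairwise coprime, so by the CRT there is a unique solution mod 49·60 = 2940.
Solve by successive substitution. Start with x ≡ 32 (mod 49).
  Combine with x ≡ 50 (mod 60): write x = 32 + 49·t and require 32 + 49·t ≡ 50 (mod 60), i.e. 49·t ≡ 50 − 32 ≡ 18 (mod 60). Since 49^(−1) ≡ 49 (mod 60), t ≡ 49·18 ≡ 42 (mod 60). So x ≡ 32 + 49·42 = 2090 (mod 2940).
Unique solution in [0, 2940): x = 2090.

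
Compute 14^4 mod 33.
4

Use repeated squaring. Binary(4) = 100. Walk through the bits of the exponent 4 left-to-right: at each bit after the leading one, square the running value, then multiply by 14 if the bit is 1 (always reducing mod 33):
  bit 1 = 1 (leading): start with 14.
  bit 2 = 0: square 14^2 = 196 ≡ 31 (mod 33).
  bit 3 = 0: square 31^2 = 961 ≡ 4 (mod 33).
Final value: 14^4 ≡ 4 (mod 33).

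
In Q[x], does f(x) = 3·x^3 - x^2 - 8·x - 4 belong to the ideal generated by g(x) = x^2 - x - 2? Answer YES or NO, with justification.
YES

In Q[x] the ideal (g) consists of all multiples of g, so f ∈ (g) iff g | f, i.e. iff the remainder of f on division by g is 0. Divide f by g (g is monic, so eliminate the leading term of the running remainder at each step):
  leading term 3·x^3: subtract (3·x)·g(x) = 3·x^3 - 3·x^2 - 6·x, leaving 2·x^2 - 2·x - 4
  leading term 2·x^2: subtract (2)·g(x) = 2·x^2 - 2·x - 4, leaving 0
The remainder is 0, so f(x) = g(x) · h(x) with h(x) = 3·x + 2. Hence g | f, i.e. f ∈ (g).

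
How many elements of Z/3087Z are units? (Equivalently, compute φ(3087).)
An element a ∈ Z/3087Z is a unit iff gcd(a, 3087) = 1, so the number of units is φ(3087). φ is multiplicative, with φ(p^e) = p^e − p^(e−1). Factorise 3087 = 3^2 · 7^3. Then
  φ(3087) = (3^2 − 3^1) · (7^3 − 7^2) = 6 · 294 = 1764.

Final answer: Z/3087Z has φ(3087) = 1764 units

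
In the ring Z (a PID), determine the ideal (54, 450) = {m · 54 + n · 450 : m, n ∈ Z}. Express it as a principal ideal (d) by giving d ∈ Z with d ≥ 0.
In the PID Z, (a, b) is generated by gcd(a, b). Compute gcd(450, 54) with the extended Euclidean algorithm, tracking rows (r, s, t) with s·450 + t·54 = r:
  row A: (450, 1, 0)   [1·450 + 0·54 = 450]
  row B: (54, 0, 1)   [0·450 + 1·54 = 54]
  450 = 8·54 + 18   → row C = row A − 8·row B = (18, 1, −8)   [check: 1·450 − 8·54 = 18]
  54 = 3·18 + 0   → remainder 0, stop. gcd = 18 (last nonzero row C).
So gcd(54, 450) = 18, with Bézout identity 1·450 − 8·54 = 18. Containment (⊇): the Bézout identity exhibits 18 as an element of (54, 450), giving (18) ⊆ (54, 450). Containment (⊆): since 18 | 54 and 18 | 450 (54 = 18·3, 450 = 18·25), every Z-linear combination of 54 and 450 is divisible by 18, so (54, 450) ⊆ (18). Therefore (54, 450) = (18), d = 18.

Final answer: (54, 450) = (18); d = 18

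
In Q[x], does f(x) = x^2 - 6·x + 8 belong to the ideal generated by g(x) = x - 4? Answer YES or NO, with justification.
YES

In Q[x] the ideal (g) consists of all multiples of g, so f ∈ (g) iff g | f, i.e. iff the remainder of f on division by g is 0. Divide f by g (g is monic, so eliminate the leading term of the running remainder at each step):
  leading term x^2: subtract (x)·g(x) = x^2 - 4·x, leaving 8 - 2·x
  leading term -2·x: subtract (-2)·g(x) = 8 - 2·x, leaving 0
The remainder is 0, so f(x) = g(x) · h(x) with h(x) = x - 2. Hence g | f, i.e. f ∈ (g).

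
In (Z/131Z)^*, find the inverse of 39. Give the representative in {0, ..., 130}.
Apply the extended Euclidean algorithm to (131, 39), tracking rows (r, s, t) with s·131 + t·39 = r. Each division r_prev = q·r_cur + r_new produces the new row as (previous row) − q·(current row):
  row A: (131, 1, 0)   [1·131 + 0·39 = 131]
  row B: (39, 0, 1)   [0·131 + 1·39 = 39]
  131 = 3·39 + 14   → row C = row A − 3·row B = (14, 1, −3)   [check: 1·131 − 3·39 = 14]
  39 = 2·14 + 11   → row D = row B − 2·row C = (11, −2, 7)   [check: −2·131 + 7·39 = 11]
  14 = 1·11 + 3   → row E = row C − 1·row D = (3, 3, −10)   [check: 3·131 − 10·39 = 3]
  11 = 3·3 + 2   → row F = row D − 3·row E = (2, −11, 37)   [check: −11·131 + 37·39 = 2]
  3 = 1·2 + 1   → row G = row E − 1·row F = (1, 14, −47)   [check: 14·131 − 47·39 = 1]
  2 = 2·1 + 0   → remainder 0, stop. gcd = 1 (last nonzero row G).
The gcd is 1, so 39 is invertible mod 131. The last nonzero row gives 14·131 − 47·39 = 1, so t = −47. So 39^(−1) ≡ −47 ≡ 84 (mod 131). Verify: 39 · 84 = 3276 ≡ 1 (mod 131). ✓

Final answer: 39^(−1) ≡ 84 (mod 131)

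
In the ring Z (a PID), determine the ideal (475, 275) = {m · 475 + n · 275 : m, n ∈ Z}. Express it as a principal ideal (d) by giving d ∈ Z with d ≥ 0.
(475, 275) = (25); d = 25

In the PID Z, (a, b) is generated by gcd(a, b). Compute gcd(475, 275) with the extended Euclidean algorithm, tracking rows (r, s, t) with s·475 + t·275 = r:
  row A: (475, 1, 0)   [1·475 + 0·275 = 475]
  row B: (275, 0, 1)   [0·475 + 1·275 = 275]
  475 = 1·275 + 200   → row C = row A − 1·row B = (200, 1, −1)   [check: 1·475 − 1·275 = 200]
  275 = 1·200 + 75   → row D = row B − 1·row C = (75, −1, 2)   [check: −1·475 + 2·275 = 75]
  200 = 2·75 + 50   → row E = row C − 2·row D = (50, 3, −5)   [check: 3·475 − 5·275 = 50]
  75 = 1·50 + 25   → row F = row D − 1·row E = (25, −4, 7)   [check: −4·475 + 7·275 = 25]
  50 = 2·25 + 0   → remainder 0, stop. gcd = 25 (last nonzero row F).
So gcd(475, 275) = 25, with Bézout identity −4·475 + 7·275 = 25. Containment (⊇): the Bézout identity exhibits 25 as an element of (475, 275), giving (25) ⊆ (475, 275). Containment (⊆): since 25 | 475 and 25 | 275 (475 = 25·19, 275 = 25·11), every Z-linear combination of 475 and 275 is divisible by 25, so (475, 275) ⊆ (25). Therefore (475, 275) = (25), d = 25.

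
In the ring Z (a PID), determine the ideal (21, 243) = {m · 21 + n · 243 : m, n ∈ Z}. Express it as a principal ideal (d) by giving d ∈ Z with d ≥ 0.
(21, 243) = (3); d = 3

In the PID Z, (a, b) is generated by gcd(a, b). Compute gcd(243, 21) with the extended Euclidean algorithm, tracking rows (r, s, t) with s·243 + t·21 = r:
  row A: (243, 1, 0)   [1·243 + 0·21 = 243]
  row B: (21, 0, 1)   [0·243 + 1·21 = 21]
  243 = 11·21 + 12   → row C = row A − 11·row B = (12, 1, −11)   [check: 1·243 − 11·21 = 12]
  21 = 1·12 + 9   → row D = row B − 1·row C = (9, −1, 12)   [check: −1·243 + 12·21 = 9]
  12 = 1·9 + 3   → row E = row C − 1·row D = (3, 2, −23)   [check: 2·243 − 23·21 = 3]
  9 = 3·3 + 0   → remainder 0, stop. gcd = 3 (last nonzero row E).
So gcd(21, 243) = 3, with Bézout identity 2·243 − 23·21 = 3. Containment (⊇): the Bézout identity exhibits 3 as an element of (21, 243), giving (3) ⊆ (21, 243). Containment (⊆): since 3 | 21 and 3 | 243 (21 = 3·7, 243 = 3·81), every Z-linear combination of 21 and 243 is divisible by 3, so (21, 243) ⊆ (3). Therefore (21, 243) = (3), d = 3.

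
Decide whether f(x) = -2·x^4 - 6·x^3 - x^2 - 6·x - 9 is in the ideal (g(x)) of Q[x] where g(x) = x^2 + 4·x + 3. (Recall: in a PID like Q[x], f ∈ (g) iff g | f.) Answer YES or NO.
YES

In Q[x] the ideal (g) consists of all multiples of g, so f ∈ (g) iff g | f, i.e. iff the remainder of f on division by g is 0. Divide f by g (g is monic, so eliminate the leading term of the running remainder at each step):
  leading term -2·x^4: subtract (-2·x^2)·g(x) = -2·x^4 - 8·x^3 - 6·x^2, leaving 2·x^3 + 5·x^2 - 6·x - 9
  leading term 2·x^3: subtract (2·x)·g(x) = 2·x^3 + 8·x^2 + 6·x, leaving -3·x^2 - 12·x - 9
  leading term -3·x^2: subtract (-3)·g(x) = -3·x^2 - 12·x - 9, leaving 0
The remainder is 0, so f(x) = g(x) · h(x) with h(x) = -2·x^2 + 2·x - 3. Hence g | f, i.e. f ∈ (g).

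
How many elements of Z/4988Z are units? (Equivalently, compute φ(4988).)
An element a ∈ Z/4988Z is a unit iff gcd(a, 4988) = 1, so the number of units is φ(4988). φ is multiplicative, with φ(p^e) = p^e − p^(e−1). Factorise 4988 = 2^2 · 29 · 43. Then
  φ(4988) = (2^2 − 2^1) · (29 − 1) · (43 − 1) = 2 · 28 · 42 = 2352.

Final answer: Z/4988Z has φ(4988) = 2352 units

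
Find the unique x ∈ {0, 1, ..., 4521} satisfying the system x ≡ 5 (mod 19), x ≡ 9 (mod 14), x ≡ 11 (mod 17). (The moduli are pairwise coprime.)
x ≡ 1031 (mod 4522); the representative in [0, 4522) is 1031

The moduli 19, 14, 17 are pairwise coprime, so by the CRT there is a unique solution mod 19·14·17 = 4522.
Solve by successive substitution. Start with x ≡ 5 (mod 19).
  Combine with x ≡ 9 (mod 14): write x = 5 + 19·t and require 5 + 19·t ≡ 9 (mod 14), i.e. 19·t ≡ 9 − 5 ≡ 4 (mod 14). Since 19^(−1) ≡ 3 (mod 14) (19 ≡ 5 (mod 14)), t ≡ 3·4 ≡ 12 (mod 14). So x ≡ 5 + 19·12 = 233 (mod 266).
  Combine with x ≡ 11 (mod 17): write x = 233 + 266·t and require 233 + 266·t ≡ 11 (mod 17), i.e. 266·t ≡ 11 − 233 ≡ 16 (mod 17). Since 266^(−1) ≡ 14 (mod 17) (266 ≡ 11 (mod 17)), t ≡ 14·16 ≡ 3 (mod 17). So x ≡ 233 + 266·3 = 1031 (mod 4522).
Unique solution in [0, 4522): x = 1031.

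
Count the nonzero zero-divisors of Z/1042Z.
In Z/1042Z each nonzero element is either a unit (gcd with 1042 is 1) or a zero-divisor (gcd > 1). The number of units is φ(1042): factorise 1042 = 2 · 521, so φ(1042) = (2 − 1) · (521 − 1) = 1 · 520 = 520. The nonzero elements number 1042 − 1 = 1041. Hence the nonzero zero-divisors number 1041 − 520 = 521.

Final answer: Z/1042Z has 521 nonzero zero-divisors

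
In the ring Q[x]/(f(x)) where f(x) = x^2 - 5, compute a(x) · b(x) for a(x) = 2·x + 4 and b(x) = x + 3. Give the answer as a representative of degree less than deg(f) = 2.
a · b ≡ 10·x + 22 (mod f(x))

First multiply in Q[x] without reducing: a · b = 2·x^2 + 10·x + 12. Now divide by f(x) = x^2 - 5, eliminating the leading term at each step:
  leading term 2·x^2: subtract (2)·f(x) = 2·x^2 - 10, leaving 10·x + 22
The degree is now < 2, so this is the remainder. Hence a · b ≡ 10·x + 22 in Q[x]/(f).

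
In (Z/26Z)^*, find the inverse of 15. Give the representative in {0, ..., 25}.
Apply the extended Euclidean algorithm to (26, 15), tracking rows (r, s, t) with s·26 + t·15 = r. Each division r_prev = q·r_cur + r_new produces the new row as (previous row) − q·(current row):
  row A: (26, 1, 0)   [1·26 + 0·15 = 26]
  row B: (15, 0, 1)   [0·26 + 1·15 = 15]
  26 = 1·15 + 11   → row C = row A − 1·row B = (11, 1, −1)   [check: 1·26 − 1·15 = 11]
  15 = 1·11 + 4   → row D = row B − 1·row C = (4, −1, 2)   [check: −1·26 + 2·15 = 4]
  11 = 2·4 + 3   → row E = row C − 2·row D = (3, 3, −5)   [check: 3·26 − 5·15 = 3]
  4 = 1·3 + 1   → row F = row D − 1·row E = (1, −4, 7)   [check: −4·26 + 7·15 = 1]
  3 = 3·1 + 0   → remainder 0, stop. gcd = 1 (last nonzero row F).
The gcd is 1, so 15 is invertible mod 26. The last nonzero row gives −4·26 + 7·15 = 1, so t = 7. So 15^(−1) ≡ 7 (mod 26). Verify: 15 · 7 = 105 ≡ 1 (mod 26). ✓

Final answer: 15^(−1) ≡ 7 (mod 26)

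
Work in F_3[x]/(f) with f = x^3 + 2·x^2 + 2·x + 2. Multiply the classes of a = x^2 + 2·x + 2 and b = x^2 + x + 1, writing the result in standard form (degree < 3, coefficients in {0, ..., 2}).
Multiply as integer polynomials: a · b = x^4 + 3·x^3 + 5·x^2 + 4·x + 2. Reducing coefficients mod 3: a · b ≡ x^4 + 2·x^2 + x + 2. Now divide by f(x) = x^3 + 2·x^2 + 2·x + 2 in F_3[x], eliminating the leading term at each step:
  leading term x^4: subtract (x)·f(x) = x^4 + 2·x^3 + 2·x^2 + 2·x, leaving x^3 + 2·x + 2 (coefficients mod 3)
  leading term x^3: subtract (1)·f(x) = x^3 + 2·x^2 + 2·x + 2, leaving x^2 (coefficients mod 3)
The degree is now < 3, so this is the remainder. Hence a · b ≡ x^2 in F_3[x]/(f).

Final answer: a · b ≡ x^2 (mod f(x))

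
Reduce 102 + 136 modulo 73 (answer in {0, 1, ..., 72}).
Reduce the summands first: 102 ≡ 29, 136 ≡ 63 (mod 73), so 102 + 136 ≡ 29 + 63 (mod 73). 29 + 63 = 92; 92 = 1·73 + 19, so (102 + 136) mod 73 = 19.

Final answer: 19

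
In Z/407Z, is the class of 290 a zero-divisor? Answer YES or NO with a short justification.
NO

gcd(290, 407) = 1, so 290 is a unit in Z/407Z (it has a multiplicative inverse). A unit cannot be a zero-divisor: if 290·b ≡ 0 then multiplying both sides by 290^(−1) gives b ≡ 0. So 290 is not a zero-divisor.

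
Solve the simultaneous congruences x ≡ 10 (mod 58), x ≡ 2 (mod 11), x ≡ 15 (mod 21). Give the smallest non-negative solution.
x ≡ 10914 (mod 13398); the representative in [0, 13398) is 10914

The moduli 58, 11, 21 are pairwise coprime, so by the CRT there is a unique solution mod 58·11·21 = 13398.
Solve by successive substitution. Start with x ≡ 10 (mod 58).
  Combine with x ≡ 2 (mod 11): write x = 10 + 58·t and require 10 + 58·t ≡ 2 (mod 11), i.e. 58·t ≡ 2 − 10 ≡ 3 (mod 11). Since 58^(−1) ≡ 4 (mod 11) (58 ≡ 3 (mod 11)), t ≡ 4·3 ≡ 1 (mod 11). So x ≡ 10 + 58·1 = 68 (mod 638).
  Combine with x ≡ 15 (mod 21): write x = 68 + 638·t and require 68 + 638·t ≡ 15 (mod 21), i.e. 638·t ≡ 15 − 68 ≡ 10 (mod 21). Since 638^(−1) ≡ 8 (mod 21) (638 ≡ 8 (mod 21)), t ≡ 8·10 ≡ 17 (mod 21). So x ≡ 68 + 638·17 = 10914 (mod 13398).
Unique solution in [0, 13398): x = 10914.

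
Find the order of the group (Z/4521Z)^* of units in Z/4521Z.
|(Z/4521Z)^*| = 2720

(Z/4521Z)^* consists of the classes a with gcd(a, 4521) = 1, so its order is φ(4521). φ is multiplicative, with φ(p^e) = p^e − p^(e−1). Factorise 4521 = 3 · 11 · 137. Then
  φ(4521) = (3 − 1) · (11 − 1) · (137 − 1) = 2 · 10 · 136 = 2720.
Thus |(Z/4521Z)^*| = 2720.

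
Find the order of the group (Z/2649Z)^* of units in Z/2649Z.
|(Z/2649Z)^*| = 1764

(Z/2649Z)^* consists of the classes a with gcd(a, 2649) = 1, so its order is φ(2649). φ is multiplicative, with φ(p^e) = p^e − p^(e−1). Factorise 2649 = 3 · 883. Then
  φ(2649) = (3 − 1) · (883 − 1) = 2 · 882 = 1764.
Thus |(Z/2649Z)^*| = 1764.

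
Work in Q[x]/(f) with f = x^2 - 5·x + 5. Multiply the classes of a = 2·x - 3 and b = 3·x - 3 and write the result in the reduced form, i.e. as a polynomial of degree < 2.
First multiply in Q[x] without reducing: a · b = 6·x^2 - 15·x + 9. Now divide by f(x) = x^2 - 5·x + 5, eliminating the leading term at each step:
  leading term 6·x^2: subtract (6)·f(x) = 6·x^2 - 30·x + 30, leaving 15·x - 21
The degree is now < 2, so this is the remainder. Hence a · b ≡ 15·x - 21 in Q[x]/(f).

Final answer: a · b ≡ 15·x - 21 (mod f(x))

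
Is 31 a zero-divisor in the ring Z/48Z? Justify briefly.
gcd(31, 48) = 1, so 31 is a unit in Z/48Z (it has a multiplicative inverse). A unit cannot be a zero-divisor: if 31·b ≡ 0 then multiplying both sides by 31^(−1) gives b ≡ 0. So 31 is not a zero-divisor.

Final answer: NO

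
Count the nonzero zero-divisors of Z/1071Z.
In Z/1071Z each nonzero element is either a unit (gcd with 1071 is 1) or a zero-divisor (gcd > 1). The number of units is φ(1071): factorise 1071 = 3^2 · 7 · 17, so φ(1071) = (3^2 − 3^1) · (7 − 1) · (17 − 1) = 6 · 6 · 16 = 576. The nonzero elements number 1071 − 1 = 1070. Hence the nonzero zero-divisors number 1070 − 576 = 494.

Final answer: Z/1071Z has 494 nonzero zero-divisors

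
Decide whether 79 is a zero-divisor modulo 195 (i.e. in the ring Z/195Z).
NO

gcd(79, 195) = 1, so 79 is a unit in Z/195Z (it has a multiplicative inverse). A unit cannot be a zero-divisor: if 79·b ≡ 0 then multiplying both sides by 79^(−1) gives b ≡ 0. So 79 is not a zero-divisor.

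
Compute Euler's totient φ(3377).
φ(3377) = 3060

φ is multiplicative, with φ(p^e) = p^e − p^(e−1). Factorise 3377 = 11 · 307. Then
  φ(3377) = (11 − 1) · (307 − 1) = 10 · 306 = 3060.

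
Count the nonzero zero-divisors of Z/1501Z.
In Z/1501Z each nonzero element is either a unit (gcd with 1501 is 1) or a zero-divisor (gcd > 1). The number of units is φ(1501): factorise 1501 = 19 · 79, so φ(1501) = (19 − 1) · (79 − 1) = 18 · 78 = 1404. The nonzero elements number 1501 − 1 = 1500. Hence the nonzero zero-divisors number 1500 − 1404 = 96.

Final answer: Z/1501Z has 96 nonzero zero-divisors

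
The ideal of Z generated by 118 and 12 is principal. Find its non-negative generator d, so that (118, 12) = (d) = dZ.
In the PID Z, (a, b) is generated by gcd(a, b). Compute gcd(118, 12) with the extended Euclidean algorithm, tracking rows (r, s, t) with s·118 + t·12 = r:
  row A: (118, 1, 0)   [1·118 + 0·12 = 118]
  row B: (12, 0, 1)   [0·118 + 1·12 = 12]
  118 = 9·12 + 10   → row C = row A − 9·row B = (10, 1, −9)   [check: 1·118 − 9·12 = 10]
  12 = 1·10 + 2   → row D = row B − 1·row C = (2, −1, 10)   [check: −1·118 + 10·12 = 2]
  10 = 5·2 + 0   → remainder 0, stop. gcd = 2 (last nonzero row D).
So gcd(118, 12) = 2, with Bézout identity −1·118 + 10·12 = 2. Containment (⊇): the Bézout identity exhibits 2 as an element of (118, 12), giving (2) ⊆ (118, 12). Containment (⊆): since 2 | 118 and 2 | 12 (118 = 2·59, 12 = 2·6), every Z-linear combination of 118 and 12 is divisible by 2, so (118, 12) ⊆ (2). Therefore (118, 12) = (2), d = 2.

Final answer: (118, 12) = (2); d = 2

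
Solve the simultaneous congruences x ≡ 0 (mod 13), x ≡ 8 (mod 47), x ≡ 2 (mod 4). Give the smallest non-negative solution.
The moduli 13, 47, 4 are pairwise coprime, so by the CRT there is a unique solution mod 13·47·4 = 2444.
Solve by successive substitution. Start with x ≡ 0 (mod 13).
  Combine with x ≡ 8 (mod 47): write x = 13·t and require 13·t ≡ 8 (mod 47). Since 13^(−1) ≡ 29 (mod 47), t ≡ 29·8 ≡ 44 (mod 47). So x ≡ 13·44 = 572 (mod 611).
  Combine with x ≡ 2 (mod 4): write x = 572 + 611·t and require 572 + 611·t ≡ 2 (mod 4), i.e. 611·t ≡ 2 − 572 ≡ 2 (mod 4). Since 611^(−1) ≡ 3 (mod 4) (611 ≡ 3 (mod 4)), t ≡ 3·2 ≡ 2 (mod 4). So x ≡ 572 + 611·2 = 1794 (mod 2444).
Unique solution in [0, 2444): x = 1794.

Final answer: x ≡ 1794 (mod 2444); the representative in [0, 2444) is 1794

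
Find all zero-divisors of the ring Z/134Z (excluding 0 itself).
An element a ∈ Z/134Z (with a ≠ 0) is a zero-divisor iff gcd(a, 134) > 1 (because a is a unit precisely when gcd(a, n) = 1, and in Z/nZ every nonzero, non-unit element is a zero-divisor). Scan a = 1, ..., 133 and keep those with gcd(a, 134) > 1:
  gcd(2, 134) = 2, gcd(4, 134) = 2, gcd(6, 134) = 2, gcd(8, 134) = 2, gcd(10, 134) = 2, gcd(12, 134) = 2, gcd(14, 134) = 2, gcd(16, 134) = 2, gcd(18, 134) = 2, gcd(20, 134) = 2, gcd(22, 134) = 2, gcd(24, 134) = 2, gcd(26, 134) = 2, gcd(28, 134) = 2, gcd(30, 134) = 2, gcd(32, 134) = 2, gcd(34, 134) = 2, gcd(36, 134) = 2, gcd(38, 134) = 2, gcd(40, 134) = 2, gcd(42, 134) = 2, gcd(44, 134) = 2, gcd(46, 134) = 2, gcd(48, 134) = 2, gcd(50, 134) = 2, gcd(52, 134) = 2, gcd(54, 134) = 2, gcd(56, 134) = 2, gcd(58, 134) = 2, gcd(60, 134) = 2, gcd(62, 134) = 2, gcd(64, 134) = 2, gcd(66, 134) = 2, gcd(67, 134) = 67, gcd(68, 134) = 2, gcd(70, 134) = 2, gcd(72, 134) = 2, gcd(74, 134) = 2, gcd(76, 134) = 2, gcd(78, 134) = 2, gcd(80, 134) = 2, gcd(82, 134) = 2, gcd(84, 134) = 2, gcd(86, 134) = 2, gcd(88, 134) = 2, gcd(90, 134) = 2, gcd(92, 134) = 2, gcd(94, 134) = 2, gcd(96, 134) = 2, gcd(98, 134) = 2, gcd(100, 134) = 2, gcd(102, 134) = 2, gcd(104, 134) = 2, gcd(106, 134) = 2, gcd(108, 134) = 2, gcd(110, 134) = 2, gcd(112, 134) = 2, gcd(114, 134) = 2, gcd(116, 134) = 2, gcd(118, 134) = 2, gcd(120, 134) = 2, gcd(122, 134) = 2, gcd(124, 134) = 2, gcd(126, 134) = 2, gcd(128, 134) = 2, gcd(130, 134) = 2, gcd(132, 134) = 2.
All other a ∈ {1, ..., 133} have gcd(a, 134) = 1 and are units. So the nonzero zero-divisors are exactly the 67 values of a appearing in this scan.

Final answer: nonzero zero-divisors of Z/134Z = {2, 4, 6, 8, 10, 12, 14, 16, 18, 20, 22, 24, 26, 28, 30, 32, 34, 36, 38, 40, 42, 44, 46, 48, 50, 52, 54, 56, 58, 60, 62, 64, 66, 67, 68, 70, 72, 74, 76, 78, 80, 82, 84, 86, 88, 90, 92, 94, 96, 98, 100, 102, 104, 106, 108, 110, 112, 114, 116, 118, 120, 122, 124, 126, 128, 130, 132}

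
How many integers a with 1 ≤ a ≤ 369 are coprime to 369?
240

The number of a ∈ {1, ..., 369} with gcd(a, 369) = 1 is by definition Euler's totient φ(369). φ is multiplicative, with φ(p^e) = p^e − p^(e−1). Factorise 369 = 3^2 · 41. Then
  φ(369) = (3^2 − 3^1) · (41 − 1) = 6 · 40 = 240.
So there are 240 such integers.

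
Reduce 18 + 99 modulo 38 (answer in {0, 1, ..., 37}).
3

Reduce the summands first: 99 ≡ 23 (mod 38), so 18 + 99 ≡ 18 + 23 (mod 38). 18 + 23 = 41; 41 = 1·38 + 3, so (18 + 99) mod 38 = 3.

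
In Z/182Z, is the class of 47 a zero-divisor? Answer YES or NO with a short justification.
gcd(47, 182) = 1, so 47 is a unit in Z/182Z (it has a multiplicative inverse). A unit cannot be a zero-divisor: if 47·b ≡ 0 then multiplying both sides by 47^(−1) gives b ≡ 0. So 47 is not a zero-divisor.

Final answer: NO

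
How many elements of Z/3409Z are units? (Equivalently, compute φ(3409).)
An element a ∈ Z/3409Z is a unit iff gcd(a, 3409) = 1, so the number of units is φ(3409). φ is multiplicative, with φ(p^e) = p^e − p^(e−1). Factorise 3409 = 7 · 487. Then
  φ(3409) = (7 − 1) · (487 − 1) = 6 · 486 = 2916.

Final answer: Z/3409Z has φ(3409) = 2916 units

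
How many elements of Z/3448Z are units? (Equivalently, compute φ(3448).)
An element a ∈ Z/3448Z is a unit iff gcd(a, 3448) = 1, so the number of units is φ(3448). φ is multiplicative, with φ(p^e) = p^e − p^(e−1). Factorise 3448 = 2^3 · 431. Then
  φ(3448) = (2^3 − 2^2) · (431 − 1) = 4 · 430 = 1720.

Final answer: Z/3448Z has φ(3448) = 1720 units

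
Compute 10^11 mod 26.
4

Use repeated squaring. Binary(11) = 1011. Walk through the bits of the exponent 11 left-to-right: at each bit after the leading one, square the running value, then multiply by 10 if the bit is 1 (always reducing mod 26):
  bit 1 = 1 (leading): start with 10.
  bit 2 = 0: square 10^2 = 100 ≡ 22 (mod 26).
  bit 3 = 1: square 22^2 = 484 ≡ 16; bit is 1, so multiply 16·10 = 160 ≡ 4 (mod 26).
  bit 4 = 1: square 4^2 = 16; bit is 1, so multiply 16·10 = 160 ≡ 4 (mod 26).
Final value: 10^11 ≡ 4 (mod 26).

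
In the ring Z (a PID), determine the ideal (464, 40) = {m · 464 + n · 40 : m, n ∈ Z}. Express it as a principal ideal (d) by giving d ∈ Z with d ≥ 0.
In the PID Z, (a, b) is generated by gcd(a, b). Compute gcd(464, 40) with the extended Euclidean algorithm, tracking rows (r, s, t) with s·464 + t·40 = r:
  row A: (464, 1, 0)   [1·464 + 0·40 = 464]
  row B: (40, 0, 1)   [0·464 + 1·40 = 40]
  464 = 11·40 + 24   → row C = row A − 11·row B = (24, 1, −11)   [check: 1·464 − 11·40 = 24]
  40 = 1·24 + 16   → row D = row B − 1·row C = (16, −1, 12)   [check: −1·464 + 12·40 = 16]
  24 = 1·16 + 8   → row E = row C − 1·row D = (8, 2, −23)   [check: 2·464 − 23·40 = 8]
  16 = 2·8 + 0   → remainder 0, stop. gcd = 8 (last nonzero row E).
So gcd(464, 40) = 8, with Bézout identity 2·464 − 23·40 = 8. Containment (⊇): the Bézout identity exhibits 8 as an element of (464, 40), giving (8) ⊆ (464, 40). Containment (⊆): since 8 | 464 and 8 | 40 (464 = 8·58, 40 = 8·5), every Z-linear combination of 464 and 40 is divisible by 8, so (464, 40) ⊆ (8). Therefore (464, 40) = (8), d = 8.

Final answer: (464, 40) = (8); d = 8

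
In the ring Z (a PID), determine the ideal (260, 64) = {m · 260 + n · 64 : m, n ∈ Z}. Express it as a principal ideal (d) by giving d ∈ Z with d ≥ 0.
In the PID Z, (a, b) is generated by gcd(a, b). Compute gcd(260, 64) with the extended Euclidean algorithm, tracking rows (r, s, t) with s·260 + t·64 = r:
  row A: (260, 1, 0)   [1·260 + 0·64 = 260]
  row B: (64, 0, 1)   [0·260 + 1·64 = 64]
  260 = 4·64 + 4   → row C = row A − 4·row B = (4, 1, −4)   [check: 1·260 − 4·64 = 4]
  64 = 16·4 + 0   → remainder 0, stop. gcd = 4 (last nonzero row C).
So gcd(260, 64) = 4, with Bézout identity 1·260 − 4·64 = 4. Containment (⊇): the Bézout identity exhibits 4 as an element of (260, 64), giving (4) ⊆ (260, 64). Containment (⊆): since 4 | 260 and 4 | 64 (260 = 4·65, 64 = 4·16), every Z-linear combination of 260 and 64 is divisible by 4, so (260, 64) ⊆ (4). Therefore (260, 64) = (4), d = 4.

Final answer: (260, 64) = (4); d = 4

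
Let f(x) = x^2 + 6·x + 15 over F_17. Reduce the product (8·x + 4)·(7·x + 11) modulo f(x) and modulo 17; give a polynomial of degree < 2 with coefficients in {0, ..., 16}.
Multiply as integer polynomials: a · b = 56·x^2 + 116·x + 44. Reducing coefficients mod 17: a · b ≡ 5·x^2 + 14·x + 10. Now divide by f(x) = x^2 + 6·x + 15 in F_17[x], eliminating the leading term at each step:
  leading term 5·x^2: subtract (5)·f(x) = 5·x^2 + 13·x + 7, leaving x + 3 (coefficients mod 17)
The degree is now < 2, so this is the remainder. Hence a · b ≡ x + 3 in F_17[x]/(f).

Final answer: a · b ≡ x + 3 (mod f(x))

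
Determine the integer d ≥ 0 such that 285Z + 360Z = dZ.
(285, 360) = (15); d = 15

In the PID Z, (a, b) is generated by gcd(a, b). Compute gcd(360, 285) with the extended Euclidean algorithm, tracking rows (r, s, t) with s·360 + t·285 = r:
  row A: (360, 1, 0)   [1·360 + 0·285 = 360]
  row B: (285, 0, 1)   [0·360 + 1·285 = 285]
  360 = 1·285 + 75   → row C = row A − 1·row B = (75, 1, −1)   [check: 1·360 − 1·285 = 75]
  285 = 3·75 + 60   → row D = row B − 3·row C = (60, −3, 4)   [check: −3·360 + 4·285 = 60]
  75 = 1·60 + 15   → row E = row C − 1·row D = (15, 4, −5)   [check: 4·360 − 5·285 = 15]
  60 = 4·15 + 0   → remainder 0, stop. gcd = 15 (last nonzero row E).
So gcd(285, 360) = 15, with Bézout identity 4·360 − 5·285 = 15. Containment (⊇): the Bézout identity exhibits 15 as an element of (285, 360), giving (15) ⊆ (285, 360). Containment (⊆): since 15 | 285 and 15 | 360 (285 = 15·19, 360 = 15·24), every Z-linear combination of 285 and 360 is divisible by 15, so (285, 360) ⊆ (15). Therefore (285, 360) = (15), d = 15.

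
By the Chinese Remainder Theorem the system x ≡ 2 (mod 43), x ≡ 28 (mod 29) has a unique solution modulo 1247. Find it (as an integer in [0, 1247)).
The moduli 43, 29 are pairwise coprime, so by the CRT there is a unique solution mod 43·29 = 1247.
Solve by successive substitution. Start with x ≡ 2 (mod 43).
  Combine with x ≡ 28 (mod 29): write x = 2 + 43·t and require 2 + 43·t ≡ 28 (mod 29), i.e. 43·t ≡ 28 − 2 ≡ 26 (mod 29). Since 43^(−1) ≡ 27 (mod 29) (43 ≡ 14 (mod 29)), t ≡ 27·26 ≡ 6 (mod 29). So x ≡ 2 + 43·6 = 260 (mod 1247).
Unique solution in [0, 1247): x = 260.

Final answer: x ≡ 260 (mod 1247); the representative in [0, 1247) is 260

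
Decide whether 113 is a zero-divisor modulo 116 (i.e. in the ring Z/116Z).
gcd(113, 116) = 1, so 113 is a unit in Z/116Z (it has a multiplicative inverse). A unit cannot be a zero-divisor: if 113·b ≡ 0 then multiplying both sides by 113^(−1) gives b ≡ 0. So 113 is not a zero-divisor.

Final answer: NO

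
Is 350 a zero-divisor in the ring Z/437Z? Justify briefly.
gcd(350, 437) = 1, so 350 is a unit in Z/437Z (it has a multiplicative inverse). A unit cannot be a zero-divisor: if 350·b ≡ 0 then multiplying both sides by 350^(−1) gives b ≡ 0. So 350 is not a zero-divisor.

Final answer: NO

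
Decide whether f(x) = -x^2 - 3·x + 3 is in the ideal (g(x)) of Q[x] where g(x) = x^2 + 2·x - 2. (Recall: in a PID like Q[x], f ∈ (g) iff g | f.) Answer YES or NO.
In Q[x] the ideal (g) consists of all multiples of g, so f ∈ (g) iff g | f, i.e. iff the remainder of f on division by g is 0. Divide f by g (g is monic, so eliminate the leading term of the running remainder at each step):
  leading term -x^2: subtract (-1)·g(x) = -x^2 - 2·x + 2, leaving 1 - x
The remainder r(x) = 1 - x ≠ 0 (and deg r < deg g), so g ∤ f, i.e. f ∉ (g).

Final answer: NO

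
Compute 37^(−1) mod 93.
Apply the extended Euclidean algorithm to (93, 37), tracking rows (r, s, t) with s·93 + t·37 = r. Each division r_prev = q·r_cur + r_new produces the new row as (previous row) − q·(current row):
  row A: (93, 1, 0)   [1·93 + 0·37 = 93]
  row B: (37, 0, 1)   [0·93 + 1·37 = 37]
  93 = 2·37 + 19   → row C = row A − 2·row B = (19, 1, −2)   [check: 1·93 − 2·37 = 19]
  37 = 1·19 + 18   → row D = row B − 1·row C = (18, −1, 3)   [check: −1·93 + 3·37 = 18]
  19 = 1·18 + 1   → row E = row C − 1·row D = (1, 2, −5)   [check: 2·93 − 5·37 = 1]
  18 = 18·1 + 0   → remainder 0, stop. gcd = 1 (last nonzero row E).
The gcd is 1, so 37 is invertible mod 93. The last nonzero row gives 2·93 − 5·37 = 1, so t = −5. So 37^(−1) ≡ −5 ≡ 88 (mod 93). Verify: 37 · 88 = 3256 ≡ 1 (mod 93). ✓

Final answer: 37^(−1) ≡ 88 (mod 93)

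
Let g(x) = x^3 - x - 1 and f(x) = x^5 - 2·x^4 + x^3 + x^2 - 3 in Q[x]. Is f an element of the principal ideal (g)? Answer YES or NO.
NO

In Q[x] the ideal (g) consists of all multiples of g, so f ∈ (g) iff g | f, i.e. iff the remainder of f on division by g is 0. Divide f by g (g is monic, so eliminate the leading term of the running remainder at each step):
  leading term x^5: subtract (x^2)·g(x) = x^5 - x^3 - x^2, leaving -2·x^4 + 2·x^3 + 2·x^2 - 3
  leading term -2·x^4: subtract (-2·x)·g(x) = -2·x^4 + 2·x^2 + 2·x, leaving 2·x^3 - 2·x - 3
  leading term 2·x^3: subtract (2)·g(x) = 2·x^3 - 2·x - 2, leaving -1
The remainder r(x) = -1 ≠ 0 (and deg r < deg g), so g ∤ f, i.e. f ∉ (g).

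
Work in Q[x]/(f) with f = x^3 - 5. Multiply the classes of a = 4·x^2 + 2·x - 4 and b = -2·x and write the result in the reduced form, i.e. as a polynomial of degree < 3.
First multiply in Q[x] without reducing: a · b = -8·x^3 - 4·x^2 + 8·x. Now divide by f(x) = x^3 - 5, eliminating the leading term at each step:
  leading term -8·x^3: subtract (-8)·f(x) = 40 - 8·x^3, leaving -4·x^2 + 8·x - 40
The degree is now < 3, so this is the remainder. Hence a · b ≡ -4·x^2 + 8·x - 40 in Q[x]/(f).

Final answer: a · b ≡ -4·x^2 + 8·x - 40 (mod f(x))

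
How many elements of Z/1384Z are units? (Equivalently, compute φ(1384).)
Z/1384Z has φ(1384) = 688 units

An element a ∈ Z/1384Z is a unit iff gcd(a, 1384) = 1, so the number of units is φ(1384). φ is multiplicative, with φ(p^e) = p^e − p^(e−1). Factorise 1384 = 2^3 · 173. Then
  φ(1384) = (2^3 − 2^2) · (173 − 1) = 4 · 172 = 688.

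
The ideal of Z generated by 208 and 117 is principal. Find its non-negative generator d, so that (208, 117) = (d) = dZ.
In the PID Z, (a, b) is generated by gcd(a, b). Compute gcd(208, 117) with the extended Euclidean algorithm, tracking rows (r, s, t) with s·208 + t·117 = r:
  row A: (208, 1, 0)   [1·208 + 0·117 = 208]
  row B: (117, 0, 1)   [0·208 + 1·117 = 117]
  208 = 1·117 + 91   → row C = row A − 1·row B = (91, 1, −1)   [check: 1·208 − 1·117 = 91]
  117 = 1·91 + 26   → row D = row B − 1·row C = (26, −1, 2)   [check: −1·208 + 2·117 = 26]
  91 = 3·26 + 13   → row E = row C − 3·row D = (13, 4, −7)   [check: 4·208 − 7·117 = 13]
  26 = 2·13 + 0   → remainder 0, stop. gcd = 13 (last nonzero row E).
So gcd(208, 117) = 13, with Bézout identity 4·208 − 7·117 = 13. Containment (⊇): the Bézout identity exhibits 13 as an element of (208, 117), giving (13) ⊆ (208, 117). Containment (⊆): since 13 | 208 and 13 | 117 (208 = 13·16, 117 = 13·9), every Z-linear combination of 208 and 117 is divisible by 13, so (208, 117) ⊆ (13). Therefore (208, 117) = (13), d = 13.

Final answer: (208, 117) = (13); d = 13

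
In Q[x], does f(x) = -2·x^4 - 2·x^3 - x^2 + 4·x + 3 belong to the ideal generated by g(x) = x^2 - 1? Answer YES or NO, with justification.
NO

In Q[x] the ideal (g) consists of all multiples of g, so f ∈ (g) iff g | f, i.e. iff the remainder of f on division by g is 0. Divide f by g (g is monic, so eliminate the leading term of the running remainder at each step):
  leading term -2·x^4: subtract (-2·x^2)·g(x) = -2·x^4 + 2·x^2, leaving -2·x^3 - 3·x^2 + 4·x + 3
  leading term -2·x^3: subtract (-2·x)·g(x) = -2·x^3 + 2·x, leaving -3·x^2 + 2·x + 3
  leading term -3·x^2: subtract (-3)·g(x) = 3 - 3·x^2, leaving 2·x
The remainder r(x) = 2·x ≠ 0 (and deg r < deg g), so g ∤ f, i.e. f ∉ (g).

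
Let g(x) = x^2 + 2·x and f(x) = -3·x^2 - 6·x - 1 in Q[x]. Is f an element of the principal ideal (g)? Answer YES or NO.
In Q[x] the ideal (g) consists of all multiples of g, so f ∈ (g) iff g | f, i.e. iff the remainder of f on division by g is 0. Divide f by g (g is monic, so eliminate the leading term of the running remainder at each step):
  leading term -3·x^2: subtract (-3)·g(x) = -3·x^2 - 6·x, leaving -1
The remainder r(x) = -1 ≠ 0 (and deg r < deg g), so g ∤ f, i.e. f ∉ (g).

Final answer: NO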